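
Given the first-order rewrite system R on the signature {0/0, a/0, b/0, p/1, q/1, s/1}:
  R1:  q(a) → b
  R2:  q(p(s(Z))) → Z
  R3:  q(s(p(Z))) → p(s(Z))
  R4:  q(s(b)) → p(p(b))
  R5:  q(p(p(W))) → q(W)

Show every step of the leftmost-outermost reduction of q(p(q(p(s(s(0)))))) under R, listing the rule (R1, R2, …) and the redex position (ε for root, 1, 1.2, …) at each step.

0

1. q(p(q(p(s(s(0))))))  →  q(p(s(0)))   [R2 at 1.1]
2. q(p(s(0)))  →  0   [R2 at ε]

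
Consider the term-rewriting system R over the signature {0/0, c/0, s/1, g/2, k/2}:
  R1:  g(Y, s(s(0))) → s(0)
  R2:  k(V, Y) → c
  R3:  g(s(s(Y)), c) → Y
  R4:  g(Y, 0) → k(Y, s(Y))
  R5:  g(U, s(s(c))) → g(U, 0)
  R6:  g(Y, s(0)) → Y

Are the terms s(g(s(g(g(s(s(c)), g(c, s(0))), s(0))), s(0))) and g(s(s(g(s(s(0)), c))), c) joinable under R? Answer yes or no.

Reduce t₁ = s(g(s(g(g(s(s(c)), g(c, s(0))), s(0))), s(0))):
1. s(g(s(g(g(s(s(c)), g(c, s(0))), s(0))), s(0)))  →  s(s(g(g(s(s(c)), g(c, s(0))), s(0))))   [R6 at 1]
2. s(s(g(g(s(s(c)), g(c, s(0))), s(0))))  →  s(s(g(s(s(c)), g(c, s(0)))))   [R6 at 1.1]
3. s(s(g(s(s(c)), g(c, s(0)))))  →  s(s(g(s(s(c)), c)))   [R6 at 1.1.2]
4. s(s(g(s(s(c)), c)))  →  s(s(c))   [R3 at 1.1]

Reduce t₂ = g(s(s(g(s(s(0)), c))), c):
1. g(s(s(g(s(s(0)), c))), c)  →  g(s(s(0)), c)   [R3 at ε]
2. g(s(s(0)), c)  →  0   [R3 at ε]

no — NF(t₁) = s(s(c)), NF(t₂) = 0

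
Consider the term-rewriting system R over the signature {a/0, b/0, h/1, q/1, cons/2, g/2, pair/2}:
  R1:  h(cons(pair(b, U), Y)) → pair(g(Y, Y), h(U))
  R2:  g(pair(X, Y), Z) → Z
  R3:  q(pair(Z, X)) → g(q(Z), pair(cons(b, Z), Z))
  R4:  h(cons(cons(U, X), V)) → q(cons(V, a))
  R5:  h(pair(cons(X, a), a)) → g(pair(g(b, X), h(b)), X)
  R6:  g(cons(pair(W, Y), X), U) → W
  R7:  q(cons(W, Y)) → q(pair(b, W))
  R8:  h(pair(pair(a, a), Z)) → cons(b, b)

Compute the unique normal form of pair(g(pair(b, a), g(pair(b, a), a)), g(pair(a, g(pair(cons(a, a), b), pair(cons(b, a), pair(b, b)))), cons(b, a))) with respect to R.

1. pair(g(pair(b, a), g(pair(b, a), a)), g(pair(a, g(pair(cons(a, a), b), pair(cons(b, a), pair(b, b)))), cons(b, a)))  →  pair(g(pair(b, a), a), g(pair(a, g(pair(cons(a, a), b), pair(cons(b, a), pair(b, b)))), cons(b, a)))   [R2 at 1]
2. pair(g(pair(b, a), a), g(pair(a, g(pair(cons(a, a), b), pair(cons(b, a), pair(b, b)))), cons(b, a)))  →  pair(a, g(pair(a, g(pair(cons(a, a), b), pair(cons(b, a), pair(b, b)))), cons(b, a)))   [R2 at 1]
3. pair(a, g(pair(a, g(pair(cons(a, a), b), pair(cons(b, a), pair(b, b)))), cons(b, a)))  →  pair(a, cons(b, a))   [R2 at 2]

pair(a, cons(b, a))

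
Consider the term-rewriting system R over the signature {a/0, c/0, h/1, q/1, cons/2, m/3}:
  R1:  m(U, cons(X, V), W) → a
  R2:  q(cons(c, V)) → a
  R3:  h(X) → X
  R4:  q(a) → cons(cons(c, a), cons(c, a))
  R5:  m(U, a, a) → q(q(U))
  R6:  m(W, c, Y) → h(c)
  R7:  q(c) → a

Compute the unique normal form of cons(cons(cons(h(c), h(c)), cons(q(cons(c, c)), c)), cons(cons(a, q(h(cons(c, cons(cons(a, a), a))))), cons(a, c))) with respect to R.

1. cons(cons(cons(h(c), h(c)), cons(q(cons(c, c)), c)), cons(cons(a, q(h(cons(c, cons(cons(a, a), a))))), cons(a, c)))  →  cons(cons(cons(c, h(c)), cons(q(cons(c, c)), c)), cons(cons(a, q(h(cons(c, cons(cons(a, a), a))))), cons(a, c)))   [R3 at 1.1.1]
2. cons(cons(cons(c, h(c)), cons(q(cons(c, c)), c)), cons(cons(a, q(h(cons(c, cons(cons(a, a), a))))), cons(a, c)))  →  cons(cons(cons(c, c), cons(q(cons(c, c)), c)), cons(cons(a, q(h(cons(c, cons(cons(a, a), a))))), cons(a, c)))   [R3 at 1.1.2]
3. cons(cons(cons(c, c), cons(q(cons(c, c)), c)), cons(cons(a, q(h(cons(c, cons(cons(a, a), a))))), cons(a, c)))  →  cons(cons(cons(c, c), cons(a, c)), cons(cons(a, q(h(cons(c, cons(cons(a, a), a))))), cons(a, c)))   [R2 at 1.2.1]
4. cons(cons(cons(c, c), cons(a, c)), cons(cons(a, q(h(cons(c, cons(cons(a, a), a))))), cons(a, c)))  →  cons(cons(cons(c, c), cons(a, c)), cons(cons(a, q(cons(c, cons(cons(a, a), a)))), cons(a, c)))   [R3 at 2.1.2.1]
5. cons(cons(cons(c, c), cons(a, c)), cons(cons(a, q(cons(c, cons(cons(a, a), a)))), cons(a, c)))  →  cons(cons(cons(c, c), cons(a, c)), cons(cons(a, a), cons(a, c)))   [R2 at 2.1.2]

cons(cons(cons(c, c), cons(a, c)), cons(cons(a, a), cons(a, c)))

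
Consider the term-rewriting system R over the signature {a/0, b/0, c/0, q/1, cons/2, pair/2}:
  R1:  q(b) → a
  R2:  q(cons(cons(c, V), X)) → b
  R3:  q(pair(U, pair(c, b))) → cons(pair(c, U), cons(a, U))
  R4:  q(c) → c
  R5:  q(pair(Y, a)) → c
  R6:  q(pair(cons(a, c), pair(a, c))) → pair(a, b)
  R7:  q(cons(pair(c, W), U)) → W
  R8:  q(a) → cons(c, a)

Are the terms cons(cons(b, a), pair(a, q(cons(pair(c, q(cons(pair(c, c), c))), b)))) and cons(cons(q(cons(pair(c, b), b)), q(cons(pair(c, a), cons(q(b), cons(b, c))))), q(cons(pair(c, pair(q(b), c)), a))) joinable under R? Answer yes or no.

Reduce t₁ = cons(cons(b, a), pair(a, q(cons(pair(c, q(cons(pair(c, c), c))), b)))):
1. cons(cons(b, a), pair(a, q(cons(pair(c, q(cons(pair(c, c), c))), b))))  →  cons(cons(b, a), pair(a, q(cons(pair(c, c), c))))   [R7 at 2.2]
2. cons(cons(b, a), pair(a, q(cons(pair(c, c), c))))  →  cons(cons(b, a), pair(a, c))   [R7 at 2.2]

Reduce t₂ = cons(cons(q(cons(pair(c, b), b)), q(cons(pair(c, a), cons(q(b), cons(b, c))))), q(cons(pair(c, pair(q(b), c)), a))):
1. cons(cons(q(cons(pair(c, b), b)), q(cons(pair(c, a), cons(q(b), cons(b, c))))), q(cons(pair(c, pair(q(b), c)), a)))  →  cons(cons(b, q(cons(pair(c, a), cons(q(b), cons(b, c))))), q(cons(pair(c, pair(q(b), c)), a)))   [R7 at 1.1]
2. cons(cons(b, q(cons(pair(c, a), cons(q(b), cons(b, c))))), q(cons(pair(c, pair(q(b), c)), a)))  →  cons(cons(b, a), q(cons(pair(c, pair(q(b), c)), a)))   [R7 at 1.2]
3. cons(cons(b, a), q(cons(pair(c, pair(q(b), c)), a)))  →  cons(cons(b, a), pair(q(b), c))   [R7 at 2]
4. cons(cons(b, a), pair(q(b), c))  →  cons(cons(b, a), pair(a, c))   [R1 at 2.1]

yes — NF(t₁) = cons(cons(b, a), pair(a, c)), NF(t₂) = cons(cons(b, a), pair(a, c))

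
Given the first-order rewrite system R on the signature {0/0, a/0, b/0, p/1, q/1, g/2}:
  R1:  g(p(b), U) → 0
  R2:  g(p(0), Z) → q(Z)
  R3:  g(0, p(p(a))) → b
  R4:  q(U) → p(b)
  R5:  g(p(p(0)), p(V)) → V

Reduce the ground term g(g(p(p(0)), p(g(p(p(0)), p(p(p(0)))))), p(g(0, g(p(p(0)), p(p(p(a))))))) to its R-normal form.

b

1. g(g(p(p(0)), p(g(p(p(0)), p(p(p(0)))))), p(g(0, g(p(p(0)), p(p(p(a)))))))  →  g(g(p(p(0)), p(p(p(0)))), p(g(0, g(p(p(0)), p(p(p(a)))))))   [R5 at 1]
2. g(g(p(p(0)), p(p(p(0)))), p(g(0, g(p(p(0)), p(p(p(a)))))))  →  g(p(p(0)), p(g(0, g(p(p(0)), p(p(p(a)))))))   [R5 at 1]
3. g(p(p(0)), p(g(0, g(p(p(0)), p(p(p(a)))))))  →  g(0, g(p(p(0)), p(p(p(a)))))   [R5 at ε]
4. g(0, g(p(p(0)), p(p(p(a)))))  →  g(0, p(p(a)))   [R5 at 2]
5. g(0, p(p(a)))  →  b   [R3 at ε]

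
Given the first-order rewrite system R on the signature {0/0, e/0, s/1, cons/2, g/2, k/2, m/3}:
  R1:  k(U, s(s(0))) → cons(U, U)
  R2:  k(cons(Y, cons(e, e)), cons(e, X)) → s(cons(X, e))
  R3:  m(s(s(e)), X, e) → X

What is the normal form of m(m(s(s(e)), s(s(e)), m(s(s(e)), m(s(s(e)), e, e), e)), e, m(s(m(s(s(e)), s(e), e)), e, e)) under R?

e

1. m(m(s(s(e)), s(s(e)), m(s(s(e)), m(s(s(e)), e, e), e)), e, m(s(m(s(s(e)), s(e), e)), e, e))  →  m(m(s(s(e)), s(s(e)), m(s(s(e)), e, e)), e, m(s(m(s(s(e)), s(e), e)), e, e))   [R3 at 1.3]
2. m(m(s(s(e)), s(s(e)), m(s(s(e)), e, e)), e, m(s(m(s(s(e)), s(e), e)), e, e))  →  m(m(s(s(e)), s(s(e)), e), e, m(s(m(s(s(e)), s(e), e)), e, e))   [R3 at 1.3]
3. m(m(s(s(e)), s(s(e)), e), e, m(s(m(s(s(e)), s(e), e)), e, e))  →  m(s(s(e)), e, m(s(m(s(s(e)), s(e), e)), e, e))   [R3 at 1]
4. m(s(s(e)), e, m(s(m(s(s(e)), s(e), e)), e, e))  →  m(s(s(e)), e, m(s(s(e)), e, e))   [R3 at 3.1.1]
5. m(s(s(e)), e, m(s(s(e)), e, e))  →  m(s(s(e)), e, e)   [R3 at 3]
6. m(s(s(e)), e, e)  →  e   [R3 at ε]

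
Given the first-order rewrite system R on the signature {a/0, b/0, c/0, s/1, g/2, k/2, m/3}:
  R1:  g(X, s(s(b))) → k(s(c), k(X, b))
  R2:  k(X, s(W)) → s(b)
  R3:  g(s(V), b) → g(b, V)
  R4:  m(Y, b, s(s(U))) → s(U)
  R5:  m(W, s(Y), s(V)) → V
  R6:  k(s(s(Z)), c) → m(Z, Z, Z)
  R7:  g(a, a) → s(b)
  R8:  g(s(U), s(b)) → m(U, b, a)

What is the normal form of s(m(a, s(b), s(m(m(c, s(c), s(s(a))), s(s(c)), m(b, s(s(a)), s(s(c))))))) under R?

s(c)

1. s(m(a, s(b), s(m(m(c, s(c), s(s(a))), s(s(c)), m(b, s(s(a)), s(s(c)))))))  →  s(m(m(c, s(c), s(s(a))), s(s(c)), m(b, s(s(a)), s(s(c)))))   [R5 at 1]
2. s(m(m(c, s(c), s(s(a))), s(s(c)), m(b, s(s(a)), s(s(c)))))  →  s(m(s(a), s(s(c)), m(b, s(s(a)), s(s(c)))))   [R5 at 1.1]
3. s(m(s(a), s(s(c)), m(b, s(s(a)), s(s(c)))))  →  s(m(s(a), s(s(c)), s(c)))   [R5 at 1.3]
4. s(m(s(a), s(s(c)), s(c)))  →  s(c)   [R5 at 1]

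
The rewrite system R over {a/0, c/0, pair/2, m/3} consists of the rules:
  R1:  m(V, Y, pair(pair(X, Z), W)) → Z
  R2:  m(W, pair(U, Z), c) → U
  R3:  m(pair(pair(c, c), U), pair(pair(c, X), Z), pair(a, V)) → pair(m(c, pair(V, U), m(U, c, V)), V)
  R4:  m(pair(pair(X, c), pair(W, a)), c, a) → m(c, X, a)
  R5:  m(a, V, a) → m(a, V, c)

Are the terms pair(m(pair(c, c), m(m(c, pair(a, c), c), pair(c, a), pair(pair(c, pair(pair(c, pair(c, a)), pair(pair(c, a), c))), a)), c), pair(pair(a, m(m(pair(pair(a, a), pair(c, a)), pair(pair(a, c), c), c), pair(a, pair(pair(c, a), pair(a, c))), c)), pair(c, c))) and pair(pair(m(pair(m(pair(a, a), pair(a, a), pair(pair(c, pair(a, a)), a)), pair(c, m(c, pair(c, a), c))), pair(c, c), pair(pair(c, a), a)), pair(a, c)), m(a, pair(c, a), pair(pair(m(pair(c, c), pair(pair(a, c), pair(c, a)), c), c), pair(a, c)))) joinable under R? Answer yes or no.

Reduce t₁ = pair(m(pair(c, c), m(m(c, pair(a, c), c), pair(c, a), pair(pair(c, pair(pair(c, pair(c, a)), pair(pair(c, a), c))), a)), c), pair(pair(a, m(m(pair(pair(a, a), pair(c, a)), pair(pair(a, c), c), c), pair(a, pair(pair(c, a), pair(a, c))), c)), pair(c, c))):
1. pair(m(pair(c, c), m(m(c, pair(a, c), c), pair(c, a), pair(pair(c, pair(pair(c, pair(c, a)), pair(pair(c, a), c))), a)), c), pair(pair(a, m(m(pair(pair(a, a), pair(c, a)), pair(pair(a, c), c), c), pair(a, pair(pair(c, a), pair(a, c))), c)), pair(c, c)))  →  pair(m(pair(c, c), pair(pair(c, pair(c, a)), pair(pair(c, a), c)), c), pair(pair(a, m(m(pair(pair(a, a), pair(c, a)), pair(pair(a, c), c), c), pair(a, pair(pair(c, a), pair(a, c))), c)), pair(c, c)))   [R1 at 1.2]
2. pair(m(pair(c, c), pair(pair(c, pair(c, a)), pair(pair(c, a), c)), c), pair(pair(a, m(m(pair(pair(a, a), pair(c, a)), pair(pair(a, c), c), c), pair(a, pair(pair(c, a), pair(a, c))), c)), pair(c, c)))  →  pair(pair(c, pair(c, a)), pair(pair(a, m(m(pair(pair(a, a), pair(c, a)), pair(pair(a, c), c), c), pair(a, pair(pair(c, a), pair(a, c))), c)), pair(c, c)))   [R2 at 1]
3. pair(pair(c, pair(c, a)), pair(pair(a, m(m(pair(pair(a, a), pair(c, a)), pair(pair(a, c), c), c), pair(a, pair(pair(c, a), pair(a, c))), c)), pair(c, c)))  →  pair(pair(c, pair(c, a)), pair(pair(a, a), pair(c, c)))   [R2 at 2.1.2]

Reduce t₂ = pair(pair(m(pair(m(pair(a, a), pair(a, a), pair(pair(c, pair(a, a)), a)), pair(c, m(c, pair(c, a), c))), pair(c, c), pair(pair(c, a), a)), pair(a, c)), m(a, pair(c, a), pair(pair(m(pair(c, c), pair(pair(a, c), pair(c, a)), c), c), pair(a, c)))):
1. pair(pair(m(pair(m(pair(a, a), pair(a, a), pair(pair(c, pair(a, a)), a)), pair(c, m(c, pair(c, a), c))), pair(c, c), pair(pair(c, a), a)), pair(a, c)), m(a, pair(c, a), pair(pair(m(pair(c, c), pair(pair(a, c), pair(c, a)), c), c), pair(a, c))))  →  pair(pair(a, pair(a, c)), m(a, pair(c, a), pair(pair(m(pair(c, c), pair(pair(a, c), pair(c, a)), c), c), pair(a, c))))   [R1 at 1.1]
2. pair(pair(a, pair(a, c)), m(a, pair(c, a), pair(pair(m(pair(c, c), pair(pair(a, c), pair(c, a)), c), c), pair(a, c))))  →  pair(pair(a, pair(a, c)), c)   [R1 at 2]

no — NF(t₁) = pair(pair(c, pair(c, a)), pair(pair(a, a), pair(c, c))), NF(t₂) = pair(pair(a, pair(a, c)), c)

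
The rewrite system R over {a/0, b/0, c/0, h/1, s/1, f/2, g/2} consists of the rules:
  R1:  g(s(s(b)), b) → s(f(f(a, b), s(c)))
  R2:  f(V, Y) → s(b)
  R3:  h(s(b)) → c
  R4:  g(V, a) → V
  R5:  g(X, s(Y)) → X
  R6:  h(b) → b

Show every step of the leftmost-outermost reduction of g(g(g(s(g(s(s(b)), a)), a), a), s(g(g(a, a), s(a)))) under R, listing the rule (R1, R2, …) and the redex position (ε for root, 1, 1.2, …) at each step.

1. g(g(g(s(g(s(s(b)), a)), a), a), s(g(g(a, a), s(a))))  →  g(g(s(g(s(s(b)), a)), a), a)   [R5 at ε]
2. g(g(s(g(s(s(b)), a)), a), a)  →  g(s(g(s(s(b)), a)), a)   [R4 at ε]
3. g(s(g(s(s(b)), a)), a)  →  s(g(s(s(b)), a))   [R4 at ε]
4. s(g(s(s(b)), a))  →  s(s(s(b)))   [R4 at 1]

s(s(s(b)))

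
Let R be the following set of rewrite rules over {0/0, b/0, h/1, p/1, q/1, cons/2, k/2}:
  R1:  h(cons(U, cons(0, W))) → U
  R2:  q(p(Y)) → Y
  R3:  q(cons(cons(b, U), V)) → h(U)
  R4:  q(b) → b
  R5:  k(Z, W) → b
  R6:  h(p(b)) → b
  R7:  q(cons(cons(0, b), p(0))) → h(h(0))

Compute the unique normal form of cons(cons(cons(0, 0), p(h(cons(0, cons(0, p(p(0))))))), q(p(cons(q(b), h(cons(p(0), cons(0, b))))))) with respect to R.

1. cons(cons(cons(0, 0), p(h(cons(0, cons(0, p(p(0))))))), q(p(cons(q(b), h(cons(p(0), cons(0, b)))))))  →  cons(cons(cons(0, 0), p(0)), q(p(cons(q(b), h(cons(p(0), cons(0, b)))))))   [R1 at 1.2.1]
2. cons(cons(cons(0, 0), p(0)), q(p(cons(q(b), h(cons(p(0), cons(0, b)))))))  →  cons(cons(cons(0, 0), p(0)), cons(q(b), h(cons(p(0), cons(0, b)))))   [R2 at 2]
3. cons(cons(cons(0, 0), p(0)), cons(q(b), h(cons(p(0), cons(0, b)))))  →  cons(cons(cons(0, 0), p(0)), cons(b, h(cons(p(0), cons(0, b)))))   [R4 at 2.1]
4. cons(cons(cons(0, 0), p(0)), cons(b, h(cons(p(0), cons(0, b)))))  →  cons(cons(cons(0, 0), p(0)), cons(b, p(0)))   [R1 at 2.2]

cons(cons(cons(0, 0), p(0)), cons(b, p(0)))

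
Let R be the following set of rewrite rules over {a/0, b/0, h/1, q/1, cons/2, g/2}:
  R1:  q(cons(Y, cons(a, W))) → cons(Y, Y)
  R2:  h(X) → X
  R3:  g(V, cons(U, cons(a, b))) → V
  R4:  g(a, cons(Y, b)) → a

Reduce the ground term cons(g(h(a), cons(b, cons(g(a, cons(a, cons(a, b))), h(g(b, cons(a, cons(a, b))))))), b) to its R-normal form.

1. cons(g(h(a), cons(b, cons(g(a, cons(a, cons(a, b))), h(g(b, cons(a, cons(a, b))))))), b)  →  cons(g(a, cons(b, cons(g(a, cons(a, cons(a, b))), h(g(b, cons(a, cons(a, b))))))), b)   [R2 at 1.1]
2. cons(g(a, cons(b, cons(g(a, cons(a, cons(a, b))), h(g(b, cons(a, cons(a, b))))))), b)  →  cons(g(a, cons(b, cons(a, h(g(b, cons(a, cons(a, b))))))), b)   [R3 at 1.2.2.1]
3. cons(g(a, cons(b, cons(a, h(g(b, cons(a, cons(a, b))))))), b)  →  cons(g(a, cons(b, cons(a, g(b, cons(a, cons(a, b)))))), b)   [R2 at 1.2.2.2]
4. cons(g(a, cons(b, cons(a, g(b, cons(a, cons(a, b)))))), b)  →  cons(g(a, cons(b, cons(a, b))), b)   [R3 at 1.2.2.2]
5. cons(g(a, cons(b, cons(a, b))), b)  →  cons(a, b)   [R3 at 1]

cons(a, b)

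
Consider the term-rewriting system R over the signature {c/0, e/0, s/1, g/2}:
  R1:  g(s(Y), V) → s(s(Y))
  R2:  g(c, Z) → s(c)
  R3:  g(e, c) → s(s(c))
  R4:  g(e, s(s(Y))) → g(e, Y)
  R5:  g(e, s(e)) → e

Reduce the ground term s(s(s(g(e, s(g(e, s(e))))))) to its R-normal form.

s(s(s(e)))

1. s(s(s(g(e, s(g(e, s(e)))))))  →  s(s(s(g(e, s(e)))))   [R5 at 1.1.1.2.1]
2. s(s(s(g(e, s(e)))))  →  s(s(s(e)))   [R5 at 1.1.1]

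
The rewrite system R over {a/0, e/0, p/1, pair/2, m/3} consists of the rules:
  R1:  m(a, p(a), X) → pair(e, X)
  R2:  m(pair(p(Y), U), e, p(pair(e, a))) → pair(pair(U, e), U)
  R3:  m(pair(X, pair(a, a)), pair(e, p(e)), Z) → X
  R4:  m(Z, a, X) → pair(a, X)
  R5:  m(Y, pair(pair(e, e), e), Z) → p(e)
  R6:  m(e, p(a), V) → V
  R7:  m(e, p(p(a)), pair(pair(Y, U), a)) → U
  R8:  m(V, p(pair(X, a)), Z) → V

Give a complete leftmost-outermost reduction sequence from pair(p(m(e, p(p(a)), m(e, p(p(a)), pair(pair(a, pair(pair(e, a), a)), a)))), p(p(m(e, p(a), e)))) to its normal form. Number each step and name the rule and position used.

pair(p(a), p(p(e)))

1. pair(p(m(e, p(p(a)), m(e, p(p(a)), pair(pair(a, pair(pair(e, a), a)), a)))), p(p(m(e, p(a), e))))  →  pair(p(m(e, p(p(a)), pair(pair(e, a), a))), p(p(m(e, p(a), e))))   [R7 at 1.1.3]
2. pair(p(m(e, p(p(a)), pair(pair(e, a), a))), p(p(m(e, p(a), e))))  →  pair(p(a), p(p(m(e, p(a), e))))   [R7 at 1.1]
3. pair(p(a), p(p(m(e, p(a), e))))  →  pair(p(a), p(p(e)))   [R6 at 2.1.1]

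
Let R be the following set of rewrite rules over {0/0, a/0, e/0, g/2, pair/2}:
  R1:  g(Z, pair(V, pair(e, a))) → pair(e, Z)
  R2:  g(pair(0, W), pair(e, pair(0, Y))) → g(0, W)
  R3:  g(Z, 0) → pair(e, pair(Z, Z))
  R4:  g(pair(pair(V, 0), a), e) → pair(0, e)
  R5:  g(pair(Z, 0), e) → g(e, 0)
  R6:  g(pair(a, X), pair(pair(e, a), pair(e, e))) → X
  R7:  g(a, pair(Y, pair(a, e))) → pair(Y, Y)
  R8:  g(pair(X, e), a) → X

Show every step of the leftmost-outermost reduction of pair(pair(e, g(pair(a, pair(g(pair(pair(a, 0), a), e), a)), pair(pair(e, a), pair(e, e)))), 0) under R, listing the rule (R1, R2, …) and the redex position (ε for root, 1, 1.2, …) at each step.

1. pair(pair(e, g(pair(a, pair(g(pair(pair(a, 0), a), e), a)), pair(pair(e, a), pair(e, e)))), 0)  →  pair(pair(e, pair(g(pair(pair(a, 0), a), e), a)), 0)   [R6 at 1.2]
2. pair(pair(e, pair(g(pair(pair(a, 0), a), e), a)), 0)  →  pair(pair(e, pair(pair(0, e), a)), 0)   [R4 at 1.2.1]

pair(pair(e, pair(pair(0, e), a)), 0)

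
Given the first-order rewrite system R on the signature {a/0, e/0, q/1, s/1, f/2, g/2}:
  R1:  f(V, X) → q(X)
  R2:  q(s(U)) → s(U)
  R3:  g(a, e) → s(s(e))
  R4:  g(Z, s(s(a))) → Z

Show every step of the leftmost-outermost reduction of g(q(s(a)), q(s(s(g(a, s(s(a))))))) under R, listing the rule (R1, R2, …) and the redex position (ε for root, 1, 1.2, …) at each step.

1. g(q(s(a)), q(s(s(g(a, s(s(a)))))))  →  g(s(a), q(s(s(g(a, s(s(a)))))))   [R2 at 1]
2. g(s(a), q(s(s(g(a, s(s(a)))))))  →  g(s(a), s(s(g(a, s(s(a))))))   [R2 at 2]
3. g(s(a), s(s(g(a, s(s(a))))))  →  g(s(a), s(s(a)))   [R4 at 2.1.1]
4. g(s(a), s(s(a)))  →  s(a)   [R4 at ε]

s(a)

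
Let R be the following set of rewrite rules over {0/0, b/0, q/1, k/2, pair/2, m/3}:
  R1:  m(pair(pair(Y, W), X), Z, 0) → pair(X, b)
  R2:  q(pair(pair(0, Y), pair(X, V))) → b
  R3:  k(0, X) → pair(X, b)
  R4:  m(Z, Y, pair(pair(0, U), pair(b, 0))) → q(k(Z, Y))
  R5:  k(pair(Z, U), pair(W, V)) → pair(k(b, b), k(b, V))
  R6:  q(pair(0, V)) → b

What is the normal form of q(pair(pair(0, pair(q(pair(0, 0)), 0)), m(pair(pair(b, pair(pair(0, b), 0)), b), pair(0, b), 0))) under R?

b

1. q(pair(pair(0, pair(q(pair(0, 0)), 0)), m(pair(pair(b, pair(pair(0, b), 0)), b), pair(0, b), 0)))  →  q(pair(pair(0, pair(b, 0)), m(pair(pair(b, pair(pair(0, b), 0)), b), pair(0, b), 0)))   [R6 at 1.1.2.1]
2. q(pair(pair(0, pair(b, 0)), m(pair(pair(b, pair(pair(0, b), 0)), b), pair(0, b), 0)))  →  q(pair(pair(0, pair(b, 0)), pair(b, b)))   [R1 at 1.2]
3. q(pair(pair(0, pair(b, 0)), pair(b, b)))  →  b   [R2 at ε]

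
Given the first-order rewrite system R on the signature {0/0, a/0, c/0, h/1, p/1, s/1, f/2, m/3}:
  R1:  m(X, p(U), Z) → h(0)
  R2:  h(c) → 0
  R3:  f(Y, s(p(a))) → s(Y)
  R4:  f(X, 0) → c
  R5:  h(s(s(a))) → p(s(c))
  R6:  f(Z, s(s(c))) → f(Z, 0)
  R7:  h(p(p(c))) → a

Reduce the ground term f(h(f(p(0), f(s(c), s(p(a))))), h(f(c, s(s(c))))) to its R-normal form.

1. f(h(f(p(0), f(s(c), s(p(a))))), h(f(c, s(s(c)))))  →  f(h(f(p(0), s(s(c)))), h(f(c, s(s(c)))))   [R3 at 1.1.2]
2. f(h(f(p(0), s(s(c)))), h(f(c, s(s(c)))))  →  f(h(f(p(0), 0)), h(f(c, s(s(c)))))   [R6 at 1.1]
3. f(h(f(p(0), 0)), h(f(c, s(s(c)))))  →  f(h(c), h(f(c, s(s(c)))))   [R4 at 1.1]
4. f(h(c), h(f(c, s(s(c)))))  →  f(0, h(f(c, s(s(c)))))   [R2 at 1]
5. f(0, h(f(c, s(s(c)))))  →  f(0, h(f(c, 0)))   [R6 at 2.1]
6. f(0, h(f(c, 0)))  →  f(0, h(c))   [R4 at 2.1]
7. f(0, h(c))  →  f(0, 0)   [R2 at 2]
8. f(0, 0)  →  c   [R4 at ε]

c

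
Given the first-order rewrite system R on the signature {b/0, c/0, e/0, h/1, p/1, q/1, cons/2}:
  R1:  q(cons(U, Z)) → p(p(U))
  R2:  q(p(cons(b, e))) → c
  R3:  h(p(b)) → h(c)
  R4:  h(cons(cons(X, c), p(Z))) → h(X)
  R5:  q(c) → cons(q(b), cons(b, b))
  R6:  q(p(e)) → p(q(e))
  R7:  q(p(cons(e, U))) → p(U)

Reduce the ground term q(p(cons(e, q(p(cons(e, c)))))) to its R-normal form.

p(p(c))

1. q(p(cons(e, q(p(cons(e, c))))))  →  p(q(p(cons(e, c))))   [R7 at ε]
2. p(q(p(cons(e, c))))  →  p(p(c))   [R7 at 1]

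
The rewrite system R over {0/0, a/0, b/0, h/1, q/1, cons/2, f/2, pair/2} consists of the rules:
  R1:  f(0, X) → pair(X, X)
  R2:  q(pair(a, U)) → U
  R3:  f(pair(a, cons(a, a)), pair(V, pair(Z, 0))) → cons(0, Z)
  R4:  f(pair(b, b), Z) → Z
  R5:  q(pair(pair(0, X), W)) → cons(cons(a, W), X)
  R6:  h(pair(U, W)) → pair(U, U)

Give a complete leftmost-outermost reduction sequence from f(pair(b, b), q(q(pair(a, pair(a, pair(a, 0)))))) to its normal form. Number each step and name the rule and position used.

1. f(pair(b, b), q(q(pair(a, pair(a, pair(a, 0))))))  →  q(q(pair(a, pair(a, pair(a, 0)))))   [R4 at ε]
2. q(q(pair(a, pair(a, pair(a, 0)))))  →  q(pair(a, pair(a, 0)))   [R2 at 1]
3. q(pair(a, pair(a, 0)))  →  pair(a, 0)   [R2 at ε]

pair(a, 0)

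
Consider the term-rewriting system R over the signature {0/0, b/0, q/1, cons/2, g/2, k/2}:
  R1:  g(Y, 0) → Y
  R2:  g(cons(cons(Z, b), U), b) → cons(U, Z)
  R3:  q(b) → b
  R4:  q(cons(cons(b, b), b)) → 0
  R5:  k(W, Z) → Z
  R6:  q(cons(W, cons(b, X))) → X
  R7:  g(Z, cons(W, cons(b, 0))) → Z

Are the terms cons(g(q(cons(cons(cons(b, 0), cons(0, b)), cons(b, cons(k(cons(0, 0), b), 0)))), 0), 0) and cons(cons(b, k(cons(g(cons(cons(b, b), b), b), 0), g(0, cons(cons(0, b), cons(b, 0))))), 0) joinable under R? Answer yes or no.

Reduce t₁ = cons(g(q(cons(cons(cons(b, 0), cons(0, b)), cons(b, cons(k(cons(0, 0), b), 0)))), 0), 0):
1. cons(g(q(cons(cons(cons(b, 0), cons(0, b)), cons(b, cons(k(cons(0, 0), b), 0)))), 0), 0)  →  cons(q(cons(cons(cons(b, 0), cons(0, b)), cons(b, cons(k(cons(0, 0), b), 0)))), 0)   [R1 at 1]
2. cons(q(cons(cons(cons(b, 0), cons(0, b)), cons(b, cons(k(cons(0, 0), b), 0)))), 0)  →  cons(cons(k(cons(0, 0), b), 0), 0)   [R6 at 1]
3. cons(cons(k(cons(0, 0), b), 0), 0)  →  cons(cons(b, 0), 0)   [R5 at 1.1]

Reduce t₂ = cons(cons(b, k(cons(g(cons(cons(b, b), b), b), 0), g(0, cons(cons(0, b), cons(b, 0))))), 0):
1. cons(cons(b, k(cons(g(cons(cons(b, b), b), b), 0), g(0, cons(cons(0, b), cons(b, 0))))), 0)  →  cons(cons(b, g(0, cons(cons(0, b), cons(b, 0)))), 0)   [R5 at 1.2]
2. cons(cons(b, g(0, cons(cons(0, b), cons(b, 0)))), 0)  →  cons(cons(b, 0), 0)   [R7 at 1.2]

yes — NF(t₁) = cons(cons(b, 0), 0), NF(t₂) = cons(cons(b, 0), 0)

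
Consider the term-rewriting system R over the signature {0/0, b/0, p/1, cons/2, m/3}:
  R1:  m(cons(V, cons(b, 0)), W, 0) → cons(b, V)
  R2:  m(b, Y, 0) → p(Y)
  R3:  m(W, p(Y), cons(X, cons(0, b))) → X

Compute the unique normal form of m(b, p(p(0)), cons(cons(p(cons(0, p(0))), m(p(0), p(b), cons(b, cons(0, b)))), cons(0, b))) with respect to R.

1. m(b, p(p(0)), cons(cons(p(cons(0, p(0))), m(p(0), p(b), cons(b, cons(0, b)))), cons(0, b)))  →  cons(p(cons(0, p(0))), m(p(0), p(b), cons(b, cons(0, b))))   [R3 at ε]
2. cons(p(cons(0, p(0))), m(p(0), p(b), cons(b, cons(0, b))))  →  cons(p(cons(0, p(0))), b)   [R3 at 2]

cons(p(cons(0, p(0))), b)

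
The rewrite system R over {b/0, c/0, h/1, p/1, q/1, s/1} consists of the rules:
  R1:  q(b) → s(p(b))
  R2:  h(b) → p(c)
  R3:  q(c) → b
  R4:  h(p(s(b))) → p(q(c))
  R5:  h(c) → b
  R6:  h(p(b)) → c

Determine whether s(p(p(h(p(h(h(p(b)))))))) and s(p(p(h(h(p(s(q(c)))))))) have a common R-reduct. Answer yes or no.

yes — NF(t₁) = s(p(p(c))), NF(t₂) = s(p(p(c)))

Reduce t₁ = s(p(p(h(p(h(h(p(b)))))))):
1. s(p(p(h(p(h(h(p(b))))))))  →  s(p(p(h(p(h(c))))))   [R6 at 1.1.1.1.1.1]
2. s(p(p(h(p(h(c))))))  →  s(p(p(h(p(b)))))   [R5 at 1.1.1.1.1]
3. s(p(p(h(p(b)))))  →  s(p(p(c)))   [R6 at 1.1.1]

Reduce t₂ = s(p(p(h(h(p(s(q(c)))))))):
1. s(p(p(h(h(p(s(q(c))))))))  →  s(p(p(h(h(p(s(b)))))))   [R3 at 1.1.1.1.1.1.1]
2. s(p(p(h(h(p(s(b)))))))  →  s(p(p(h(p(q(c))))))   [R4 at 1.1.1.1]
3. s(p(p(h(p(q(c))))))  →  s(p(p(h(p(b)))))   [R3 at 1.1.1.1.1]
4. s(p(p(h(p(b)))))  →  s(p(p(c)))   [R6 at 1.1.1]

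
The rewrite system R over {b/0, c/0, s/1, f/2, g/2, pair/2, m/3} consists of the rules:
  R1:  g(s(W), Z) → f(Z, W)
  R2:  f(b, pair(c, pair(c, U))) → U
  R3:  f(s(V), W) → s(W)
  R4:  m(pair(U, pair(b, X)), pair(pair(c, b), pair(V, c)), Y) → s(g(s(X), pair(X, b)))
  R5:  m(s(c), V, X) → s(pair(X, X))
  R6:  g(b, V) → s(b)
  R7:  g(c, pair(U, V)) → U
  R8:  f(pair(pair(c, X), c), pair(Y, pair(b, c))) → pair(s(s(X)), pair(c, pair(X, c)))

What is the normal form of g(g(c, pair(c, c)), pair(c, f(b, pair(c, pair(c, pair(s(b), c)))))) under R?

c

1. g(g(c, pair(c, c)), pair(c, f(b, pair(c, pair(c, pair(s(b), c))))))  →  g(c, pair(c, f(b, pair(c, pair(c, pair(s(b), c))))))   [R7 at 1]
2. g(c, pair(c, f(b, pair(c, pair(c, pair(s(b), c))))))  →  c   [R7 at ε]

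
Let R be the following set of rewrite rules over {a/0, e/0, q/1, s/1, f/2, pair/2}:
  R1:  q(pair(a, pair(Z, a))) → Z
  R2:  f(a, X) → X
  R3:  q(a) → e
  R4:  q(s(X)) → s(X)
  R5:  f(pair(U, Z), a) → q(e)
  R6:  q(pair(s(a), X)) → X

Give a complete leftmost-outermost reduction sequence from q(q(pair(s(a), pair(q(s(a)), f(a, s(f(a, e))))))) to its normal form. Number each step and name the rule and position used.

s(e)

1. q(q(pair(s(a), pair(q(s(a)), f(a, s(f(a, e)))))))  →  q(pair(q(s(a)), f(a, s(f(a, e)))))   [R6 at 1]
2. q(pair(q(s(a)), f(a, s(f(a, e)))))  →  q(pair(s(a), f(a, s(f(a, e)))))   [R4 at 1.1]
3. q(pair(s(a), f(a, s(f(a, e)))))  →  f(a, s(f(a, e)))   [R6 at ε]
4. f(a, s(f(a, e)))  →  s(f(a, e))   [R2 at ε]
5. s(f(a, e))  →  s(e)   [R2 at 1]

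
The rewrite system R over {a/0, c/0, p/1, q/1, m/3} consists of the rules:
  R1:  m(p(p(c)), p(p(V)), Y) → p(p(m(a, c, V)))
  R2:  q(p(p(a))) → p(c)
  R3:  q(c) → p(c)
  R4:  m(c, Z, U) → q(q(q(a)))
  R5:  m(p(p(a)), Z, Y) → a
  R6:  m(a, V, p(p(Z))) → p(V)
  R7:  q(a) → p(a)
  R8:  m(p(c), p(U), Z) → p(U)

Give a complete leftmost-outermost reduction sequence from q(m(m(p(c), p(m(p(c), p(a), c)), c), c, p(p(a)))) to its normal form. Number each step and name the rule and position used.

1. q(m(m(p(c), p(m(p(c), p(a), c)), c), c, p(p(a))))  →  q(m(p(m(p(c), p(a), c)), c, p(p(a))))   [R8 at 1.1]
2. q(m(p(m(p(c), p(a), c)), c, p(p(a))))  →  q(m(p(p(a)), c, p(p(a))))   [R8 at 1.1.1]
3. q(m(p(p(a)), c, p(p(a))))  →  q(a)   [R5 at 1]
4. q(a)  →  p(a)   [R7 at ε]

p(a)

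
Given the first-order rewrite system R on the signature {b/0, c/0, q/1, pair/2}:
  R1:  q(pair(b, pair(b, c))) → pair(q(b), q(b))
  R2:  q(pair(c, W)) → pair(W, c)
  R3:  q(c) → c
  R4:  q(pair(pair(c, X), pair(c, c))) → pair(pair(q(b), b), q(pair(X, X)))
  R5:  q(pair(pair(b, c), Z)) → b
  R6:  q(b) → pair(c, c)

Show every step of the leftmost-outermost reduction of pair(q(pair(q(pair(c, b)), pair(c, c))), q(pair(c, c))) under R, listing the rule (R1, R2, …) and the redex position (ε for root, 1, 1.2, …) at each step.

pair(b, pair(c, c))

1. pair(q(pair(q(pair(c, b)), pair(c, c))), q(pair(c, c)))  →  pair(q(pair(pair(b, c), pair(c, c))), q(pair(c, c)))   [R2 at 1.1.1]
2. pair(q(pair(pair(b, c), pair(c, c))), q(pair(c, c)))  →  pair(b, q(pair(c, c)))   [R5 at 1]
3. pair(b, q(pair(c, c)))  →  pair(b, pair(c, c))   [R2 at 2]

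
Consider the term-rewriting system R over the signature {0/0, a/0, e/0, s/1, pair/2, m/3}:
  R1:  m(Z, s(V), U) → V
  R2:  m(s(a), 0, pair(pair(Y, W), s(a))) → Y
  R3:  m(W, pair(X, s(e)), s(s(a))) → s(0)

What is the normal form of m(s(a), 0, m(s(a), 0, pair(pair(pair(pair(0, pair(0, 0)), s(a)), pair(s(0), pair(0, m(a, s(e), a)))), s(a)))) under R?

1. m(s(a), 0, m(s(a), 0, pair(pair(pair(pair(0, pair(0, 0)), s(a)), pair(s(0), pair(0, m(a, s(e), a)))), s(a))))  →  m(s(a), 0, pair(pair(0, pair(0, 0)), s(a)))   [R2 at 3]
2. m(s(a), 0, pair(pair(0, pair(0, 0)), s(a)))  →  0   [R2 at ε]

0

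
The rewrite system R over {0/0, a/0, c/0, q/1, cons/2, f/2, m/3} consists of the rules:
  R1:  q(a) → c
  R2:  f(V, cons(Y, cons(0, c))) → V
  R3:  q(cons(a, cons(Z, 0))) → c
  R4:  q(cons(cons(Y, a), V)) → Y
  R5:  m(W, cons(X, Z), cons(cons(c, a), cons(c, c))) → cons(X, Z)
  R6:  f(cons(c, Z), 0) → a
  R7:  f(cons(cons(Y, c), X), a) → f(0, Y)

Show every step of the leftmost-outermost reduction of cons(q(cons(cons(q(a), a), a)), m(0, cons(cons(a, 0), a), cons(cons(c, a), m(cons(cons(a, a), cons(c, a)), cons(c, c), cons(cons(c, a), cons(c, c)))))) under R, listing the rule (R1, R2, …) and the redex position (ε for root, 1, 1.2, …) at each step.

cons(c, cons(cons(a, 0), a))

1. cons(q(cons(cons(q(a), a), a)), m(0, cons(cons(a, 0), a), cons(cons(c, a), m(cons(cons(a, a), cons(c, a)), cons(c, c), cons(cons(c, a), cons(c, c))))))  →  cons(q(a), m(0, cons(cons(a, 0), a), cons(cons(c, a), m(cons(cons(a, a), cons(c, a)), cons(c, c), cons(cons(c, a), cons(c, c))))))   [R4 at 1]
2. cons(q(a), m(0, cons(cons(a, 0), a), cons(cons(c, a), m(cons(cons(a, a), cons(c, a)), cons(c, c), cons(cons(c, a), cons(c, c))))))  →  cons(c, m(0, cons(cons(a, 0), a), cons(cons(c, a), m(cons(cons(a, a), cons(c, a)), cons(c, c), cons(cons(c, a), cons(c, c))))))   [R1 at 1]
3. cons(c, m(0, cons(cons(a, 0), a), cons(cons(c, a), m(cons(cons(a, a), cons(c, a)), cons(c, c), cons(cons(c, a), cons(c, c))))))  →  cons(c, m(0, cons(cons(a, 0), a), cons(cons(c, a), cons(c, c))))   [R5 at 2.3.2]
4. cons(c, m(0, cons(cons(a, 0), a), cons(cons(c, a), cons(c, c))))  →  cons(c, cons(cons(a, 0), a))   [R5 at 2]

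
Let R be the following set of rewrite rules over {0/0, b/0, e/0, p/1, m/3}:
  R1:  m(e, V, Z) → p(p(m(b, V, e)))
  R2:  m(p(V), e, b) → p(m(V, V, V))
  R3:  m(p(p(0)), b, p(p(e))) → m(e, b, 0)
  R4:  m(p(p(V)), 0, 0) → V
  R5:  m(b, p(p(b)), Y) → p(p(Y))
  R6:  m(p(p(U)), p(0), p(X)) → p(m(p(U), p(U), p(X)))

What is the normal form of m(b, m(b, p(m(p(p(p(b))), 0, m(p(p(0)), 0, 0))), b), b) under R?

1. m(b, m(b, p(m(p(p(p(b))), 0, m(p(p(0)), 0, 0))), b), b)  →  m(b, m(b, p(m(p(p(p(b))), 0, 0)), b), b)   [R4 at 2.2.1.3]
2. m(b, m(b, p(m(p(p(p(b))), 0, 0)), b), b)  →  m(b, m(b, p(p(b)), b), b)   [R4 at 2.2.1]
3. m(b, m(b, p(p(b)), b), b)  →  m(b, p(p(b)), b)   [R5 at 2]
4. m(b, p(p(b)), b)  →  p(p(b))   [R5 at ε]

p(p(b))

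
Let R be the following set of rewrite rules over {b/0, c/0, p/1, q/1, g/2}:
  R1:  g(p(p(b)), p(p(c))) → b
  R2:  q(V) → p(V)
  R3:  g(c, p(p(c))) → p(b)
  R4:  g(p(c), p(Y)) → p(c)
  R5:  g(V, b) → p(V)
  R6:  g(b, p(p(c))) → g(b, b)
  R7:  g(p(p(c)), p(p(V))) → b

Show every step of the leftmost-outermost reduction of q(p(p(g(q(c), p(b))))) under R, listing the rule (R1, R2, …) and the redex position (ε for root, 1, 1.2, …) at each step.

p(p(p(p(c))))

1. q(p(p(g(q(c), p(b)))))  →  p(p(p(g(q(c), p(b)))))   [R2 at ε]
2. p(p(p(g(q(c), p(b)))))  →  p(p(p(g(p(c), p(b)))))   [R2 at 1.1.1.1]
3. p(p(p(g(p(c), p(b)))))  →  p(p(p(p(c))))   [R4 at 1.1.1]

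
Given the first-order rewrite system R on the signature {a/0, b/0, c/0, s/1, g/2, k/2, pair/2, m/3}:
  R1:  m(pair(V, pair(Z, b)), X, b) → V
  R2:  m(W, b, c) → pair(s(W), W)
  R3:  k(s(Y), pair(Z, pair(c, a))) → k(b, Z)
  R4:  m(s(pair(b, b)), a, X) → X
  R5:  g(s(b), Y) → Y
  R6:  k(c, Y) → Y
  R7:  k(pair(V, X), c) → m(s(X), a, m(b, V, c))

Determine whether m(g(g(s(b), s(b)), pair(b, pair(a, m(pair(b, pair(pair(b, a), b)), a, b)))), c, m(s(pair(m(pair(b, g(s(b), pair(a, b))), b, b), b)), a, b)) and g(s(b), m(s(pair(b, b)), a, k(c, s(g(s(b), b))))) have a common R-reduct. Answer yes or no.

no — NF(t₁) = b, NF(t₂) = s(b)

Reduce t₁ = m(g(g(s(b), s(b)), pair(b, pair(a, m(pair(b, pair(pair(b, a), b)), a, b)))), c, m(s(pair(m(pair(b, g(s(b), pair(a, b))), b, b), b)), a, b)):
1. m(g(g(s(b), s(b)), pair(b, pair(a, m(pair(b, pair(pair(b, a), b)), a, b)))), c, m(s(pair(m(pair(b, g(s(b), pair(a, b))), b, b), b)), a, b))  →  m(g(s(b), pair(b, pair(a, m(pair(b, pair(pair(b, a), b)), a, b)))), c, m(s(pair(m(pair(b, g(s(b), pair(a, b))), b, b), b)), a, b))   [R5 at 1.1]
2. m(g(s(b), pair(b, pair(a, m(pair(b, pair(pair(b, a), b)), a, b)))), c, m(s(pair(m(pair(b, g(s(b), pair(a, b))), b, b), b)), a, b))  →  m(pair(b, pair(a, m(pair(b, pair(pair(b, a), b)), a, b))), c, m(s(pair(m(pair(b, g(s(b), pair(a, b))), b, b), b)), a, b))   [R5 at 1]
3. m(pair(b, pair(a, m(pair(b, pair(pair(b, a), b)), a, b))), c, m(s(pair(m(pair(b, g(s(b), pair(a, b))), b, b), b)), a, b))  →  m(pair(b, pair(a, b)), c, m(s(pair(m(pair(b, g(s(b), pair(a, b))), b, b), b)), a, b))   [R1 at 1.2.2]
4. m(pair(b, pair(a, b)), c, m(s(pair(m(pair(b, g(s(b), pair(a, b))), b, b), b)), a, b))  →  m(pair(b, pair(a, b)), c, m(s(pair(m(pair(b, pair(a, b)), b, b), b)), a, b))   [R5 at 3.1.1.1.1.2]
5. m(pair(b, pair(a, b)), c, m(s(pair(m(pair(b, pair(a, b)), b, b), b)), a, b))  →  m(pair(b, pair(a, b)), c, m(s(pair(b, b)), a, b))   [R1 at 3.1.1.1]
6. m(pair(b, pair(a, b)), c, m(s(pair(b, b)), a, b))  →  m(pair(b, pair(a, b)), c, b)   [R4 at 3]
7. m(pair(b, pair(a, b)), c, b)  →  b   [R1 at ε]

Reduce t₂ = g(s(b), m(s(pair(b, b)), a, k(c, s(g(s(b), b))))):
1. g(s(b), m(s(pair(b, b)), a, k(c, s(g(s(b), b)))))  →  m(s(pair(b, b)), a, k(c, s(g(s(b), b))))   [R5 at ε]
2. m(s(pair(b, b)), a, k(c, s(g(s(b), b))))  →  k(c, s(g(s(b), b)))   [R4 at ε]
3. k(c, s(g(s(b), b)))  →  s(g(s(b), b))   [R6 at ε]
4. s(g(s(b), b))  →  s(b)   [R5 at 1]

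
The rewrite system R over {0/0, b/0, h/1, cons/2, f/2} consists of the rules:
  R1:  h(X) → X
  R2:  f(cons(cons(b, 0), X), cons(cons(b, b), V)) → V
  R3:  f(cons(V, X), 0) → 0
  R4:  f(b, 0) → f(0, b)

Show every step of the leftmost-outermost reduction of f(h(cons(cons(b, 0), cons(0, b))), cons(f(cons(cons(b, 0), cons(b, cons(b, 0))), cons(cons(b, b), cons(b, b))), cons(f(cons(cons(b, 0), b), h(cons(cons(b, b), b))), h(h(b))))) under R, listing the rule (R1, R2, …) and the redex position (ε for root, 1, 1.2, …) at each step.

cons(b, b)

1. f(h(cons(cons(b, 0), cons(0, b))), cons(f(cons(cons(b, 0), cons(b, cons(b, 0))), cons(cons(b, b), cons(b, b))), cons(f(cons(cons(b, 0), b), h(cons(cons(b, b), b))), h(h(b)))))  →  f(cons(cons(b, 0), cons(0, b)), cons(f(cons(cons(b, 0), cons(b, cons(b, 0))), cons(cons(b, b), cons(b, b))), cons(f(cons(cons(b, 0), b), h(cons(cons(b, b), b))), h(h(b)))))   [R1 at 1]
2. f(cons(cons(b, 0), cons(0, b)), cons(f(cons(cons(b, 0), cons(b, cons(b, 0))), cons(cons(b, b), cons(b, b))), cons(f(cons(cons(b, 0), b), h(cons(cons(b, b), b))), h(h(b)))))  →  f(cons(cons(b, 0), cons(0, b)), cons(cons(b, b), cons(f(cons(cons(b, 0), b), h(cons(cons(b, b), b))), h(h(b)))))   [R2 at 2.1]
3. f(cons(cons(b, 0), cons(0, b)), cons(cons(b, b), cons(f(cons(cons(b, 0), b), h(cons(cons(b, b), b))), h(h(b)))))  →  cons(f(cons(cons(b, 0), b), h(cons(cons(b, b), b))), h(h(b)))   [R2 at ε]
4. cons(f(cons(cons(b, 0), b), h(cons(cons(b, b), b))), h(h(b)))  →  cons(f(cons(cons(b, 0), b), cons(cons(b, b), b)), h(h(b)))   [R1 at 1.2]
5. cons(f(cons(cons(b, 0), b), cons(cons(b, b), b)), h(h(b)))  →  cons(b, h(h(b)))   [R2 at 1]
6. cons(b, h(h(b)))  →  cons(b, h(b))   [R1 at 2]
7. cons(b, h(b))  →  cons(b, b)   [R1 at 2]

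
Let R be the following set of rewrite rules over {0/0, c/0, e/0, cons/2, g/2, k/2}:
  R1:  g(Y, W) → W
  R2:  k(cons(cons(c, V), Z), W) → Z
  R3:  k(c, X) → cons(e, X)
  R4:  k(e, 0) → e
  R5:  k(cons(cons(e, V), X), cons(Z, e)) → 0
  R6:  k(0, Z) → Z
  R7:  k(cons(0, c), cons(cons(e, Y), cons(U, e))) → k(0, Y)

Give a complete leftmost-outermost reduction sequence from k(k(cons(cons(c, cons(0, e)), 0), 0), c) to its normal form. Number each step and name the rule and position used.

c

1. k(k(cons(cons(c, cons(0, e)), 0), 0), c)  →  k(0, c)   [R2 at 1]
2. k(0, c)  →  c   [R6 at ε]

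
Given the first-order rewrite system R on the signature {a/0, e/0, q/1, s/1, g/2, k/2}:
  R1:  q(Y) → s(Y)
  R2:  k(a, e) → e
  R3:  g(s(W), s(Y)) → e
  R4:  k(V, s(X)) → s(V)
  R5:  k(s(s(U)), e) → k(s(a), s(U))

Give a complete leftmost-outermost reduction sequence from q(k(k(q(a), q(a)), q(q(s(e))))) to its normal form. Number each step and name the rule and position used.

s(s(s(s(a))))

1. q(k(k(q(a), q(a)), q(q(s(e)))))  →  s(k(k(q(a), q(a)), q(q(s(e)))))   [R1 at ε]
2. s(k(k(q(a), q(a)), q(q(s(e)))))  →  s(k(k(s(a), q(a)), q(q(s(e)))))   [R1 at 1.1.1]
3. s(k(k(s(a), q(a)), q(q(s(e)))))  →  s(k(k(s(a), s(a)), q(q(s(e)))))   [R1 at 1.1.2]
4. s(k(k(s(a), s(a)), q(q(s(e)))))  →  s(k(s(s(a)), q(q(s(e)))))   [R4 at 1.1]
5. s(k(s(s(a)), q(q(s(e)))))  →  s(k(s(s(a)), s(q(s(e)))))   [R1 at 1.2]
6. s(k(s(s(a)), s(q(s(e)))))  →  s(s(s(s(a))))   [R4 at 1]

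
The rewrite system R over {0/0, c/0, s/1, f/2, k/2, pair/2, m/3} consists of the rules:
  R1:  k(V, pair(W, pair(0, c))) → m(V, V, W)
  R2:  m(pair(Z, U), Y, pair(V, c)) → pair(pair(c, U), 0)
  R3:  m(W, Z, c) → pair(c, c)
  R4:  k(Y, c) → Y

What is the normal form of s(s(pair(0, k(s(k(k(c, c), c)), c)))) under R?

1. s(s(pair(0, k(s(k(k(c, c), c)), c))))  →  s(s(pair(0, s(k(k(c, c), c)))))   [R4 at 1.1.2]
2. s(s(pair(0, s(k(k(c, c), c)))))  →  s(s(pair(0, s(k(c, c)))))   [R4 at 1.1.2.1]
3. s(s(pair(0, s(k(c, c)))))  →  s(s(pair(0, s(c))))   [R4 at 1.1.2.1]

s(s(pair(0, s(c))))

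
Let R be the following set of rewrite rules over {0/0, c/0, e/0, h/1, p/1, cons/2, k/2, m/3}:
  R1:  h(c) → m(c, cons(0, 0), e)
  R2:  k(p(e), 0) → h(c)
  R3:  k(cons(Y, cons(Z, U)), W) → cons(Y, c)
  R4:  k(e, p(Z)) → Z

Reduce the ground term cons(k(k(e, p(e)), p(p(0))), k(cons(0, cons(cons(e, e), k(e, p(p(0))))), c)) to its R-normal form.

cons(p(0), cons(0, c))

1. cons(k(k(e, p(e)), p(p(0))), k(cons(0, cons(cons(e, e), k(e, p(p(0))))), c))  →  cons(k(e, p(p(0))), k(cons(0, cons(cons(e, e), k(e, p(p(0))))), c))   [R4 at 1.1]
2. cons(k(e, p(p(0))), k(cons(0, cons(cons(e, e), k(e, p(p(0))))), c))  →  cons(p(0), k(cons(0, cons(cons(e, e), k(e, p(p(0))))), c))   [R4 at 1]
3. cons(p(0), k(cons(0, cons(cons(e, e), k(e, p(p(0))))), c))  →  cons(p(0), cons(0, c))   [R3 at 2]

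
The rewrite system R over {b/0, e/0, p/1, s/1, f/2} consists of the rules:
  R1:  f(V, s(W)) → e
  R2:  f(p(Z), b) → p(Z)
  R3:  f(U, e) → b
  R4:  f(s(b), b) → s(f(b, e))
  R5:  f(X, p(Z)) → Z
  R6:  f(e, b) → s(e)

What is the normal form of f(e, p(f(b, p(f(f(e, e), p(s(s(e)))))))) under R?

1. f(e, p(f(b, p(f(f(e, e), p(s(s(e))))))))  →  f(b, p(f(f(e, e), p(s(s(e))))))   [R5 at ε]
2. f(b, p(f(f(e, e), p(s(s(e))))))  →  f(f(e, e), p(s(s(e))))   [R5 at ε]
3. f(f(e, e), p(s(s(e))))  →  s(s(e))   [R5 at ε]

s(s(e))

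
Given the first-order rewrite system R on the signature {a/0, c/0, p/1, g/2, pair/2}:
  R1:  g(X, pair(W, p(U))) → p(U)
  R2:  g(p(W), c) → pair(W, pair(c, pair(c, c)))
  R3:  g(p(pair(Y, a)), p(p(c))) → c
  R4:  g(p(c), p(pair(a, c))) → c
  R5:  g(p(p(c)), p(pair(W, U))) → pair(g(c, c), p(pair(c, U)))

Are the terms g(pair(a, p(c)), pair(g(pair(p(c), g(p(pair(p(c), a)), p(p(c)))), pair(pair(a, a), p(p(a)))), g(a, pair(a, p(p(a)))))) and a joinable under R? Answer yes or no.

Reduce t₁ = g(pair(a, p(c)), pair(g(pair(p(c), g(p(pair(p(c), a)), p(p(c)))), pair(pair(a, a), p(p(a)))), g(a, pair(a, p(p(a)))))):
1. g(pair(a, p(c)), pair(g(pair(p(c), g(p(pair(p(c), a)), p(p(c)))), pair(pair(a, a), p(p(a)))), g(a, pair(a, p(p(a))))))  →  g(pair(a, p(c)), pair(p(p(a)), g(a, pair(a, p(p(a))))))   [R1 at 2.1]
2. g(pair(a, p(c)), pair(p(p(a)), g(a, pair(a, p(p(a))))))  →  g(pair(a, p(c)), pair(p(p(a)), p(p(a))))   [R1 at 2.2]
3. g(pair(a, p(c)), pair(p(p(a)), p(p(a))))  →  p(p(a))   [R1 at ε]

Reduce t₂ = a:

no — NF(t₁) = p(p(a)), NF(t₂) = a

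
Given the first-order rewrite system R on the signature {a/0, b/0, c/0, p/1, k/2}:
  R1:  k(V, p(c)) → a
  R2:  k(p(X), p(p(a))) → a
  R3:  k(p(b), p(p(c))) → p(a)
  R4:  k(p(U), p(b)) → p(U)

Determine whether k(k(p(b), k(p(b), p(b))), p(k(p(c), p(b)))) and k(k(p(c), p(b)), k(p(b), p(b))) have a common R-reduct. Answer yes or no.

Reduce t₁ = k(k(p(b), k(p(b), p(b))), p(k(p(c), p(b)))):
1. k(k(p(b), k(p(b), p(b))), p(k(p(c), p(b))))  →  k(k(p(b), p(b)), p(k(p(c), p(b))))   [R4 at 1.2]
2. k(k(p(b), p(b)), p(k(p(c), p(b))))  →  k(p(b), p(k(p(c), p(b))))   [R4 at 1]
3. k(p(b), p(k(p(c), p(b))))  →  k(p(b), p(p(c)))   [R4 at 2.1]
4. k(p(b), p(p(c)))  →  p(a)   [R3 at ε]

Reduce t₂ = k(k(p(c), p(b)), k(p(b), p(b))):
1. k(k(p(c), p(b)), k(p(b), p(b)))  →  k(p(c), k(p(b), p(b)))   [R4 at 1]
2. k(p(c), k(p(b), p(b)))  →  k(p(c), p(b))   [R4 at 2]
3. k(p(c), p(b))  →  p(c)   [R4 at ε]

no — NF(t₁) = p(a), NF(t₂) = p(c)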